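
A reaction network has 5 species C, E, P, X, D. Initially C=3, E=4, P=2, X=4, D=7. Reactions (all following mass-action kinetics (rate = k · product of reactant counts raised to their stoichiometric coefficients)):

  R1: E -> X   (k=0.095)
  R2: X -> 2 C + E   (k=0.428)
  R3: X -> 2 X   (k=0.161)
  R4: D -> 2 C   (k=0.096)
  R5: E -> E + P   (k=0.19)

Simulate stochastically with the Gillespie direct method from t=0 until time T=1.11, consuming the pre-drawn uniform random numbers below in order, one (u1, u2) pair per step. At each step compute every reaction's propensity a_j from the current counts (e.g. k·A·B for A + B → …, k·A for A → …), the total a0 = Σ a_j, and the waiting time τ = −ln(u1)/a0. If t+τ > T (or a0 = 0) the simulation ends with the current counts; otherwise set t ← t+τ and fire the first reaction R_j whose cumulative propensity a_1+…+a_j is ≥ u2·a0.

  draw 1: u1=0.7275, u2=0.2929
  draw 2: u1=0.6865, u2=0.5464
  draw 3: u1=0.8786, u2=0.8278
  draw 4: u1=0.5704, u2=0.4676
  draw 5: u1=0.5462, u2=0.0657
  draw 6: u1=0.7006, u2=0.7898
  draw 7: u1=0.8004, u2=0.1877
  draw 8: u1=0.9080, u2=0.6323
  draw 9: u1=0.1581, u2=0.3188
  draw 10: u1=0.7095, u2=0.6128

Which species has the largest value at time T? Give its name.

t=0.000: C=3 E=4 P=2 X=4 D=7
Draw 1: a1=0.380, a2=1.712, a3=0.644, a4=0.672, a5=0.760, a0=4.168; τ=−ln(0.7275)/4.168=0.076 → t=0.076; u2·a0=0.2929·4.168=1.221; a1=0.380 < 1.221 ≤ a1+a2=2.092 → R2 fires; C=5 E=5 P=2 X=3 D=7
Draw 2: a1=0.475, a2=1.284, a3=0.483, a4=0.672, a5=0.950, a0=3.864; τ=−ln(0.6865)/3.864=0.097 → t=0.174; u2·a0=0.5464·3.864=2.111; a1+a2=1.759 < 2.111 ≤ a1+…+a3=2.242 → R3 fires; C=5 E=5 P=2 X=4 D=7
Draw 3: a1=0.475, a2=1.712, a3=0.644, a4=0.672, a5=0.950, a0=4.453; τ=−ln(0.8786)/4.453=0.029 → t=0.203; u2·a0=0.8278·4.453=3.686; a1+…+a4=3.503 < 3.686 ≤ a1+…+a5=4.453 → R5 fires; C=5 E=5 P=3 X=4 D=7
Draw 4: a1=0.475, a2=1.712, a3=0.644, a4=0.672, a5=0.950, a0=4.453; τ=−ln(0.5704)/4.453=0.126 → t=0.329; u2·a0=0.4676·4.453=2.082; a1=0.475 < 2.082 ≤ a1+a2=2.187 → R2 fires; C=7 E=6 P=3 X=3 D=7
Draw 5: a1=0.570, a2=1.284, a3=0.483, a4=0.672, a5=1.140, a0=4.149; τ=−ln(0.5462)/4.149=0.146 → t=0.475; u2·a0=0.0657·4.149=0.273 ≤ a1=0.570 → R1 fires; C=7 E=5 P=3 X=4 D=7
Draw 6: a1=0.475, a2=1.712, a3=0.644, a4=0.672, a5=0.950, a0=4.453; τ=−ln(0.7006)/4.453=0.080 → t=0.554; u2·a0=0.7898·4.453=3.517; a1+…+a4=3.503 < 3.517 ≤ a1+…+a5=4.453 → R5 fires; C=7 E=5 P=4 X=4 D=7
Draw 7: a1=0.475, a2=1.712, a3=0.644, a4=0.672, a5=0.950, a0=4.453; τ=−ln(0.8004)/4.453=0.050 → t=0.604; u2·a0=0.1877·4.453=0.836; a1=0.475 < 0.836 ≤ a1+a2=2.187 → R2 fires; C=9 E=6 P=4 X=3 D=7
Draw 8: a1=0.570, a2=1.284, a3=0.483, a4=0.672, a5=1.140, a0=4.149; τ=−ln(0.9080)/4.149=0.023 → t=0.628; u2·a0=0.6323·4.149=2.623; a1+…+a3=2.337 < 2.623 ≤ a1+…+a4=3.009 → R4 fires; C=11 E=6 P=4 X=3 D=6
Draw 9: a1=0.570, a2=1.284, a3=0.483, a4=0.576, a5=1.140, a0=4.053; τ=−ln(0.1581)/4.053=0.455 → t=1.083; u2·a0=0.3188·4.053=1.292; a1=0.570 < 1.292 ≤ a1+a2=1.854 → R2 fires; C=13 E=7 P=4 X=2 D=6
Draw 10: a1=0.665, a2=0.856, a3=0.322, a4=0.576, a5=1.330, a0=3.749; τ=−ln(0.7095)/3.749=0.092 → t=1.174 > T=1.11: stop.
At T=1.11: C=13 E=7 P=4 X=2 D=6; the largest is C.

Dominant species at T: C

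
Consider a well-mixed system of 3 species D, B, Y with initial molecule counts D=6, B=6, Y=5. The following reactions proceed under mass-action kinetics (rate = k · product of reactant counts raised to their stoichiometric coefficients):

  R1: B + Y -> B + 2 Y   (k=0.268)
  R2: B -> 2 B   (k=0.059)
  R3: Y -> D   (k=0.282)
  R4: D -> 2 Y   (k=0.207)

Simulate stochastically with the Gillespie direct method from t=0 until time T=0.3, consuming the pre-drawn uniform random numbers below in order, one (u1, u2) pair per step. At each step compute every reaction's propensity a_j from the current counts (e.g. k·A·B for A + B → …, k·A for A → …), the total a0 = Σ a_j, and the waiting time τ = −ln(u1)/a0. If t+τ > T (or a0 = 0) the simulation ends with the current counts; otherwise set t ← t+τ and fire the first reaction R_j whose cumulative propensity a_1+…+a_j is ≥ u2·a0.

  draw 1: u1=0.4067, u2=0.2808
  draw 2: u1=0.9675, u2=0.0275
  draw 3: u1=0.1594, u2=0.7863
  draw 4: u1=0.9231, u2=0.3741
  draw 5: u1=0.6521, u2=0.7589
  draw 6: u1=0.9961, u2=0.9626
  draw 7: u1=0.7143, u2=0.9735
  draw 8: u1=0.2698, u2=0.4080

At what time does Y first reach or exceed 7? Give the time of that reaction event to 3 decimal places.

t=0.000: D=6 B=6 Y=5
Draw 1: a1=8.040, a2=0.354, a3=1.410, a4=1.242, a0=11.046; τ=−ln(0.4067)/11.046=0.081 → t=0.081; u2·a0=0.2808·11.046=3.102 ≤ a1=8.040 → R1 fires; D=6 B=6 Y=6
Draw 2: a1=9.648, a2=0.354, a3=1.692, a4=1.242, a0=12.936; τ=−ln(0.9675)/12.936=0.003 → t=0.084; u2·a0=0.0275·12.936=0.356 ≤ a1=9.648 → R1 fires; D=6 B=6 Y=7
Draw 3: a1=11.256, a2=0.354, a3=1.974, a4=1.242, a0=14.826; τ=−ln(0.1594)/14.826=0.124 → t=0.208; u2·a0=0.7863·14.826=11.658; a1+a2=11.610 < 11.658 ≤ a1+…+a3=13.584 → R3 fires; D=7 B=6 Y=6
Draw 4: a1=9.648, a2=0.354, a3=1.692, a4=1.449, a0=13.143; τ=−ln(0.9231)/13.143=0.006 → t=0.214; u2·a0=0.3741·13.143=4.917 ≤ a1=9.648 → R1 fires; D=7 B=6 Y=7
Draw 5: a1=11.256, a2=0.354, a3=1.974, a4=1.449, a0=15.033; τ=−ln(0.6521)/15.033=0.028 → t=0.242; u2·a0=0.7589·15.033=11.409; a1=11.256 < 11.409 ≤ a1+a2=11.610 → R2 fires; D=7 B=7 Y=7
Draw 6: a1=13.132, a2=0.413, a3=1.974, a4=1.449, a0=16.968; τ=−ln(0.9961)/16.968=0.000 → t=0.243; u2·a0=0.9626·16.968=16.333; a1+…+a3=15.519 < 16.333 ≤ a1+…+a4=16.968 → R4 fires; D=6 B=7 Y=9
Draw 7: a1=16.884, a2=0.413, a3=2.538, a4=1.242, a0=21.077; τ=−ln(0.7143)/21.077=0.016 → t=0.259; u2·a0=0.9735·21.077=20.518; a1+…+a3=19.835 < 20.518 ≤ a1+…+a4=21.077 → R4 fires; D=5 B=7 Y=11
Draw 8: a1=20.636, a2=0.413, a3=3.102, a4=1.035, a0=25.186; τ=−ln(0.2698)/25.186=0.052 → t=0.311 > T=0.3: stop.
Y first becomes ≥ 7 when it reaches 7 at the event at t=0.084.

Threshold first reached at t = 0.084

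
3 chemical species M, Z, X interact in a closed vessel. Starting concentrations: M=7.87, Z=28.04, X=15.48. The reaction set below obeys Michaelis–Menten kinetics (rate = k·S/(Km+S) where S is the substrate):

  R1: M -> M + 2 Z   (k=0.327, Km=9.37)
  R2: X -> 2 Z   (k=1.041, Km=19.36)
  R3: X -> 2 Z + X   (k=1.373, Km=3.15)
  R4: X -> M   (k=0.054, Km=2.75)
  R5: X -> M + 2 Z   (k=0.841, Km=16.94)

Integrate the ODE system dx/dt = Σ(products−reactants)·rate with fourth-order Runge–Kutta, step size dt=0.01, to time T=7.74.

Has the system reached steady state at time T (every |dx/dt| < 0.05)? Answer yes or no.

Steady state at T: no

RK4 with dt=0.01: 774 steps to T=7.74. Trajectory (selected grid times):
t=0.00: M=7.87 Z=28.04 X=15.48
t=0.86: M=8.25 Z=31.72 X=14.71
t=1.72: M=8.62 Z=35.35 X=13.96
t=2.58: M=8.98 Z=38.92 X=13.23
t=3.44: M=9.33 Z=42.43 X=12.52
t=4.30: M=9.67 Z=45.89 X=11.83
t=5.16: M=10.00 Z=49.28 X=11.17
t=6.02: M=10.32 Z=52.61 X=10.53
t=6.88: M=10.63 Z=55.88 X=9.91
t=7.74: M=10.93 Z=59.07 X=9.32
Rates at T: R1=0.1760, R2=0.3382, R3=1.0261, R4=0.0417, R5=0.2984
dx/dt at T (Σ net stoichiometry × rate): M=+0.3401, Z=+3.6774, X=-0.6783
Largest |dx/dt| is |+3.6774| (Z) ≥ 0.05 → not steady.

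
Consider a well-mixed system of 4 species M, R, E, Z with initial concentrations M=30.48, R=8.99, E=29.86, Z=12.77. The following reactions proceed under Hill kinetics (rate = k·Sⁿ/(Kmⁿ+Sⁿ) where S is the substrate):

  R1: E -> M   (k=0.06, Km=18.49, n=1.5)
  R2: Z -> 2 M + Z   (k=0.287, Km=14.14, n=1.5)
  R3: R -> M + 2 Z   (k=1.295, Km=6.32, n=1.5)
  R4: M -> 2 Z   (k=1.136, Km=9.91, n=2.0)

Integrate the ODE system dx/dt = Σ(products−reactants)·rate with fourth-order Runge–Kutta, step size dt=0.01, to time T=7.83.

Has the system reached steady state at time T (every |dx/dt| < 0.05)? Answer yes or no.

RK4 with dt=0.01: 783 steps to T=7.83. Trajectory (selected grid times):
t=0.00: M=30.48 R=8.99 E=29.86 Z=12.77
t=0.87: M=30.57 R=8.30 E=29.82 Z=15.94
t=1.74: M=30.66 R=7.64 E=29.79 Z=19.05
t=2.61: M=30.74 R=7.01 E=29.75 Z=22.09
t=3.48: M=30.81 R=6.42 E=29.72 Z=25.06
t=4.35: M=30.86 R=5.87 E=29.68 Z=27.96
t=5.22: M=30.88 R=5.36 E=29.65 Z=30.77
t=6.09: M=30.88 R=4.88 E=29.61 Z=33.52
t=6.96: M=30.86 R=4.45 E=29.58 Z=36.18
t=7.83: M=30.80 R=4.05 E=29.54 Z=38.77
Rates at T: R1=0.0401, R2=0.2352, R3=0.4388, R4=1.0294
dx/dt at T (Σ net stoichiometry × rate): M=-0.0801, R=-0.4388, E=-0.0401, Z=+2.9364
Largest |dx/dt| is |+2.9364| (Z) ≥ 0.05 → not steady.

Steady state at T: no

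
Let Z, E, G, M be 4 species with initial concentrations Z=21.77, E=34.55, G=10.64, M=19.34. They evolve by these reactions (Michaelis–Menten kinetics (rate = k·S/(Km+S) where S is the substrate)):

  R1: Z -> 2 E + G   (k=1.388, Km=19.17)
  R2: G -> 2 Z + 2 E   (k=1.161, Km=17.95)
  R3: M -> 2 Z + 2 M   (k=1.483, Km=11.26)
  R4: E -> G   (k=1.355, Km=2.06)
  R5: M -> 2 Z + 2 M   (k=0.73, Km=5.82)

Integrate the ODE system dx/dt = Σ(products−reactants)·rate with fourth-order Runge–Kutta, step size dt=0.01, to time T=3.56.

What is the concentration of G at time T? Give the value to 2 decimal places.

G at T = 16.34

RK4 with dt=0.01: 356 steps to T=3.56. Trajectory (selected grid times):
t=0.00: Z=21.77 E=34.55 G=10.64 M=19.34
t=0.40: Z=23.03 E=34.99 G=11.27 M=19.94
t=0.79: Z=24.27 E=35.44 G=11.90 M=20.54
t=1.19: Z=25.56 E=35.93 G=12.53 M=21.15
t=1.58: Z=26.83 E=36.44 G=13.16 M=21.75
t=1.98: Z=28.15 E=36.98 G=13.80 M=22.38
t=2.37: Z=29.45 E=37.52 G=14.42 M=22.99
t=2.77: Z=30.80 E=38.11 G=15.07 M=23.62
t=3.16: Z=32.12 E=38.70 G=15.70 M=24.24
t=3.56: Z=33.49 E=39.32 G=16.34 M=24.89
Read off G at T=3.56: 16.34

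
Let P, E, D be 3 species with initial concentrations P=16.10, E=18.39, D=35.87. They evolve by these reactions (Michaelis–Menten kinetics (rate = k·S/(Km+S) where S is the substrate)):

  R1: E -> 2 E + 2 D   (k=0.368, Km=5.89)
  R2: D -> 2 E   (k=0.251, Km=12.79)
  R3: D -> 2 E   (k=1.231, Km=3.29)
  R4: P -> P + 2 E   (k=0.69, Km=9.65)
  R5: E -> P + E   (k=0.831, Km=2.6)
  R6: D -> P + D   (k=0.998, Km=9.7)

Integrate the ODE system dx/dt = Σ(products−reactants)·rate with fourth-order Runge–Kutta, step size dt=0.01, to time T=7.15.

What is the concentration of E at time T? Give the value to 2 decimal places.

RK4 with dt=0.01: 715 steps to T=7.15. Trajectory (selected grid times):
t=0.00: P=16.10 E=18.39 D=35.87
t=0.79: P=17.30 E=21.38 D=35.28
t=1.59: P=18.52 E=24.42 D=34.70
t=2.38: P=19.73 E=27.45 D=34.14
t=3.18: P=20.96 E=30.53 D=33.59
t=3.97: P=22.18 E=33.58 D=33.05
t=4.77: P=23.42 E=36.69 D=32.52
t=5.56: P=24.64 E=39.77 D=32.00
t=6.36: P=25.88 E=42.90 D=31.48
t=7.15: P=27.10 E=45.99 D=30.97
Read off E at T=7.15: 45.99

E at T = 45.99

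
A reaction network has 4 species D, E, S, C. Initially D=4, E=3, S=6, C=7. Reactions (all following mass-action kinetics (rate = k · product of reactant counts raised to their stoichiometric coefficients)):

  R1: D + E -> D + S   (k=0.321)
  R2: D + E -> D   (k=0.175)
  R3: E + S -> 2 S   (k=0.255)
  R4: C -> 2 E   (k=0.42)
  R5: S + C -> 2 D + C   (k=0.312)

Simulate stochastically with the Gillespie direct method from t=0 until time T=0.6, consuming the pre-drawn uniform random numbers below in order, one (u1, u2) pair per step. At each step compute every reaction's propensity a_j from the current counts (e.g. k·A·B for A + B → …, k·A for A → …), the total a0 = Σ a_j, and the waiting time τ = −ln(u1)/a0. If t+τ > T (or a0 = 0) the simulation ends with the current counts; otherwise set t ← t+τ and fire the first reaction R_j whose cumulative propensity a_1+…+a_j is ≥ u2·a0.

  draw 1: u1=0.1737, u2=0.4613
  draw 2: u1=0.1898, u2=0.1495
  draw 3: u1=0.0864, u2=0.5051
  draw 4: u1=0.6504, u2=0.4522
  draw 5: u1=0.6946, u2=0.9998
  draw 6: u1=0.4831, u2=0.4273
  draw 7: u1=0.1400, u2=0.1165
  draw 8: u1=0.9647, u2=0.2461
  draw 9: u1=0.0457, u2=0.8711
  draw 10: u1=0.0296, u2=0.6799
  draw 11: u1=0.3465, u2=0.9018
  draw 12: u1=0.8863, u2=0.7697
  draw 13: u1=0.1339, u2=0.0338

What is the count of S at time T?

S at T = 5

t=0.000: D=4 E=3 S=6 C=7
Draw 1: a1=3.852, a2=2.100, a3=4.590, a4=2.940, a5=13.104, a0=26.586; τ=−ln(0.1737)/26.586=0.066 → t=0.066; u2·a0=0.4613·26.586=12.264; a1+…+a3=10.542 < 12.264 ≤ a1+…+a4=13.482 → R4 fires; D=4 E=5 S=6 C=6
Draw 2: a1=6.420, a2=3.500, a3=7.650, a4=2.520, a5=11.232, a0=31.322; τ=−ln(0.1898)/31.322=0.053 → t=0.119; u2·a0=0.1495·31.322=4.683 ≤ a1=6.420 → R1 fires; D=4 E=4 S=7 C=6
Draw 3: a1=5.136, a2=2.800, a3=7.140, a4=2.520, a5=13.104, a0=30.700; τ=−ln(0.0864)/30.700=0.080 → t=0.199; u2·a0=0.5051·30.700=15.507; a1+…+a3=15.076 < 15.507 ≤ a1+…+a4=17.596 → R4 fires; D=4 E=6 S=7 C=5
Draw 4: a1=7.704, a2=4.200, a3=10.710, a4=2.100, a5=10.920, a0=35.634; τ=−ln(0.6504)/35.634=0.012 → t=0.211; u2·a0=0.4522·35.634=16.114; a1+a2=11.904 < 16.114 ≤ a1+…+a3=22.614 → R3 fires; D=4 E=5 S=8 C=5
Draw 5: a1=6.420, a2=3.500, a3=10.200, a4=2.100, a5=12.480, a0=34.700; τ=−ln(0.6946)/34.700=0.011 → t=0.221; u2·a0=0.9998·34.700=34.693; a1+…+a4=22.220 < 34.693 ≤ a1+…+a5=34.700 → R5 fires; D=6 E=5 S=7 C=5
Draw 6: a1=9.630, a2=5.250, a3=8.925, a4=2.100, a5=10.920, a0=36.825; τ=−ln(0.4831)/36.825=0.020 → t=0.241; u2·a0=0.4273·36.825=15.735; a1+a2=14.880 < 15.735 ≤ a1+…+a3=23.805 → R3 fires; D=6 E=4 S=8 C=5
Draw 7: a1=7.704, a2=4.200, a3=8.160, a4=2.100, a5=12.480, a0=34.644; τ=−ln(0.1400)/34.644=0.057 → t=0.298; u2·a0=0.1165·34.644=4.036 ≤ a1=7.704 → R1 fires; D=6 E=3 S=9 C=5
Draw 8: a1=5.778, a2=3.150, a3=6.885, a4=2.100, a5=14.040, a0=31.953; τ=−ln(0.9647)/31.953=0.001 → t=0.299; u2·a0=0.2461·31.953=7.864; a1=5.778 < 7.864 ≤ a1+a2=8.928 → R2 fires; D=6 E=2 S=9 C=5
Draw 9: a1=3.852, a2=2.100, a3=4.590, a4=2.100, a5=14.040, a0=26.682; τ=−ln(0.0457)/26.682=0.116 → t=0.415; u2·a0=0.8711·26.682=23.243; a1+…+a4=12.642 < 23.243 ≤ a1+…+a5=26.682 → R5 fires; D=8 E=2 S=8 C=5
Draw 10: a1=5.136, a2=2.800, a3=4.080, a4=2.100, a5=12.480, a0=26.596; τ=−ln(0.0296)/26.596=0.132 → t=0.547; u2·a0=0.6799·26.596=18.083; a1+…+a4=14.116 < 18.083 ≤ a1+…+a5=26.596 → R5 fires; D=10 E=2 S=7 C=5
Draw 11: a1=6.420, a2=3.500, a3=3.570, a4=2.100, a5=10.920, a0=26.510; τ=−ln(0.3465)/26.510=0.040 → t=0.587; u2·a0=0.9018·26.510=23.907; a1+…+a4=15.590 < 23.907 ≤ a1+…+a5=26.510 → R5 fires; D=12 E=2 S=6 C=5
Draw 12: a1=7.704, a2=4.200, a3=3.060, a4=2.100, a5=9.360, a0=26.424; τ=−ln(0.8863)/26.424=0.005 → t=0.591; u2·a0=0.7697·26.424=20.339; a1+…+a4=17.064 < 20.339 ≤ a1+…+a5=26.424 → R5 fires; D=14 E=2 S=5 C=5
Draw 13: a1=8.988, a2=4.900, a3=2.550, a4=2.100, a5=7.800, a0=26.338; τ=−ln(0.1339)/26.338=0.076 → t=0.668 > T=0.6: stop.
Read off S at T=0.6: 5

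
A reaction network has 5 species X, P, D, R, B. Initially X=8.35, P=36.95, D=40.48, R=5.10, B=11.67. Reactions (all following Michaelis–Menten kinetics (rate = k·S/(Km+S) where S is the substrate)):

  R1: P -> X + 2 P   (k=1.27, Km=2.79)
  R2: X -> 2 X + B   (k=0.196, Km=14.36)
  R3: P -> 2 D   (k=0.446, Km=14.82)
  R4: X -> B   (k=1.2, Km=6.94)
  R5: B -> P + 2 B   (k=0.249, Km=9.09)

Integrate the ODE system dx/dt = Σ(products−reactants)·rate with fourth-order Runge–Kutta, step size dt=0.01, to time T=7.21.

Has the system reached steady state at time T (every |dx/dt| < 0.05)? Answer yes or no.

RK4 with dt=0.01: 721 steps to T=7.21. Trajectory (selected grid times):
t=0.00: X=8.35 P=36.95 D=40.48 R=5.10 B=11.67
t=0.80: X=8.82 P=37.75 D=40.99 R=5.10 B=12.37
t=1.60: X=9.29 P=38.56 D=41.50 R=5.10 B=13.09
t=2.40: X=9.74 P=39.37 D=42.02 R=5.10 B=13.83
t=3.20: X=10.19 P=40.18 D=42.54 R=5.10 B=14.58
t=4.01: X=10.64 P=41.00 D=43.07 R=5.10 B=15.36
t=4.81: X=11.07 P=41.82 D=43.60 R=5.10 B=16.14
t=5.61: X=11.50 P=42.64 D=44.12 R=5.10 B=16.93
t=6.41: X=11.92 P=43.45 D=44.66 R=5.10 B=17.73
t=7.21: X=12.34 P=44.28 D=45.19 R=5.10 B=18.55
Rates at T: R1=1.1947, R2=0.0906, R3=0.3342, R4=0.7680, R5=0.1671
dx/dt at T (Σ net stoichiometry × rate): X=+0.5173, P=+1.0277, D=+0.6683, R=+0.0000, B=+1.0256
Largest |dx/dt| is |+1.0277| (P) ≥ 0.05 → not steady.

Steady state at T: no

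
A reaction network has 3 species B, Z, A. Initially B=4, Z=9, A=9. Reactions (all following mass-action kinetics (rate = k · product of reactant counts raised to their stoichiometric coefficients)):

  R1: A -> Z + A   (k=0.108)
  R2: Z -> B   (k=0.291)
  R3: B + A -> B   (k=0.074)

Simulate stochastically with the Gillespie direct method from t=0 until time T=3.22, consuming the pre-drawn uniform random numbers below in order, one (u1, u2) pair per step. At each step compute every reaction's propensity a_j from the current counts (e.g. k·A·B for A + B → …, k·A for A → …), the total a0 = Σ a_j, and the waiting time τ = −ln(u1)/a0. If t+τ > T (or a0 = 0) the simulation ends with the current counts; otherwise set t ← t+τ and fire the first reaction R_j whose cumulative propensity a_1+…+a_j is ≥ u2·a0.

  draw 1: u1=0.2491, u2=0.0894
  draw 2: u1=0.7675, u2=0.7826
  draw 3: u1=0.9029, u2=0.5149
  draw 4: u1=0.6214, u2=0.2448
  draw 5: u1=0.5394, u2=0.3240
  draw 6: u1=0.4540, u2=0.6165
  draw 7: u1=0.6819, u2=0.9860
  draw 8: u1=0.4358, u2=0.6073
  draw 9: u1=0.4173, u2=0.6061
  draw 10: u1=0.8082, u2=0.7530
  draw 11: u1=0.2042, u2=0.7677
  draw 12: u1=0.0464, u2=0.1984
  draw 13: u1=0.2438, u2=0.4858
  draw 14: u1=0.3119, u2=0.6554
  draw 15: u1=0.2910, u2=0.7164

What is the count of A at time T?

A at T = 1

t=0.000: B=4 Z=9 A=9
Draw 1: a1=0.972, a2=2.619, a3=2.664, a0=6.255; τ=−ln(0.2491)/6.255=0.222 → t=0.222; u2·a0=0.0894·6.255=0.559 ≤ a1=0.972 → R1 fires; B=4 Z=10 A=9
Draw 2: a1=0.972, a2=2.910, a3=2.664, a0=6.546; τ=−ln(0.7675)/6.546=0.040 → t=0.263; u2·a0=0.7826·6.546=5.123; a1+a2=3.882 < 5.123 ≤ a1+…+a3=6.546 → R3 fires; B=4 Z=10 A=8
Draw 3: a1=0.864, a2=2.910, a3=2.368, a0=6.142; τ=−ln(0.9029)/6.142=0.017 → t=0.279; u2·a0=0.5149·6.142=3.163; a1=0.864 < 3.163 ≤ a1+a2=3.774 → R2 fires; B=5 Z=9 A=8
Draw 4: a1=0.864, a2=2.619, a3=2.960, a0=6.443; τ=−ln(0.6214)/6.443=0.074 → t=0.353; u2·a0=0.2448·6.443=1.577; a1=0.864 < 1.577 ≤ a1+a2=3.483 → R2 fires; B=6 Z=8 A=8
Draw 5: a1=0.864, a2=2.328, a3=3.552, a0=6.744; τ=−ln(0.5394)/6.744=0.092 → t=0.445; u2·a0=0.3240·6.744=2.185; a1=0.864 < 2.185 ≤ a1+a2=3.192 → R2 fires; B=7 Z=7 A=8
Draw 6: a1=0.864, a2=2.037, a3=4.144, a0=7.045; τ=−ln(0.4540)/7.045=0.112 → t=0.557; u2·a0=0.6165·7.045=4.343; a1+a2=2.901 < 4.343 ≤ a1+…+a3=7.045 → R3 fires; B=7 Z=7 A=7
Draw 7: a1=0.756, a2=2.037, a3=3.626, a0=6.419; τ=−ln(0.6819)/6.419=0.060 → t=0.616; u2·a0=0.9860·6.419=6.329; a1+a2=2.793 < 6.329 ≤ a1+…+a3=6.419 → R3 fires; B=7 Z=7 A=6
Draw 8: a1=0.648, a2=2.037, a3=3.108, a0=5.793; τ=−ln(0.4358)/5.793=0.143 → t=0.760; u2·a0=0.6073·5.793=3.518; a1+a2=2.685 < 3.518 ≤ a1+…+a3=5.793 → R3 fires; B=7 Z=7 A=5
Draw 9: a1=0.540, a2=2.037, a3=2.590, a0=5.167; τ=−ln(0.4173)/5.167=0.169 → t=0.929; u2·a0=0.6061·5.167=3.132; a1+a2=2.577 < 3.132 ≤ a1+…+a3=5.167 → R3 fires; B=7 Z=7 A=4
Draw 10: a1=0.432, a2=2.037, a3=2.072, a0=4.541; τ=−ln(0.8082)/4.541=0.047 → t=0.976; u2·a0=0.7530·4.541=3.419; a1+a2=2.469 < 3.419 ≤ a1+…+a3=4.541 → R3 fires; B=7 Z=7 A=3
Draw 11: a1=0.324, a2=2.037, a3=1.554, a0=3.915; τ=−ln(0.2042)/3.915=0.406 → t=1.382; u2·a0=0.7677·3.915=3.006; a1+a2=2.361 < 3.006 ≤ a1+…+a3=3.915 → R3 fires; B=7 Z=7 A=2
Draw 12: a1=0.216, a2=2.037, a3=1.036, a0=3.289; τ=−ln(0.0464)/3.289=0.934 → t=2.315; u2·a0=0.1984·3.289=0.653; a1=0.216 < 0.653 ≤ a1+a2=2.253 → R2 fires; B=8 Z=6 A=2
Draw 13: a1=0.216, a2=1.746, a3=1.184, a0=3.146; τ=−ln(0.2438)/3.146=0.449 → t=2.764; u2·a0=0.4858·3.146=1.528; a1=0.216 < 1.528 ≤ a1+a2=1.962 → R2 fires; B=9 Z=5 A=2
Draw 14: a1=0.216, a2=1.455, a3=1.332, a0=3.003; τ=−ln(0.3119)/3.003=0.388 → t=3.152; u2·a0=0.6554·3.003=1.968; a1+a2=1.671 < 1.968 ≤ a1+…+a3=3.003 → R3 fires; B=9 Z=5 A=1
Draw 15: a1=0.108, a2=1.455, a3=0.666, a0=2.229; τ=−ln(0.2910)/2.229=0.554 → t=3.706 > T=3.22: stop.
Read off A at T=3.22: 1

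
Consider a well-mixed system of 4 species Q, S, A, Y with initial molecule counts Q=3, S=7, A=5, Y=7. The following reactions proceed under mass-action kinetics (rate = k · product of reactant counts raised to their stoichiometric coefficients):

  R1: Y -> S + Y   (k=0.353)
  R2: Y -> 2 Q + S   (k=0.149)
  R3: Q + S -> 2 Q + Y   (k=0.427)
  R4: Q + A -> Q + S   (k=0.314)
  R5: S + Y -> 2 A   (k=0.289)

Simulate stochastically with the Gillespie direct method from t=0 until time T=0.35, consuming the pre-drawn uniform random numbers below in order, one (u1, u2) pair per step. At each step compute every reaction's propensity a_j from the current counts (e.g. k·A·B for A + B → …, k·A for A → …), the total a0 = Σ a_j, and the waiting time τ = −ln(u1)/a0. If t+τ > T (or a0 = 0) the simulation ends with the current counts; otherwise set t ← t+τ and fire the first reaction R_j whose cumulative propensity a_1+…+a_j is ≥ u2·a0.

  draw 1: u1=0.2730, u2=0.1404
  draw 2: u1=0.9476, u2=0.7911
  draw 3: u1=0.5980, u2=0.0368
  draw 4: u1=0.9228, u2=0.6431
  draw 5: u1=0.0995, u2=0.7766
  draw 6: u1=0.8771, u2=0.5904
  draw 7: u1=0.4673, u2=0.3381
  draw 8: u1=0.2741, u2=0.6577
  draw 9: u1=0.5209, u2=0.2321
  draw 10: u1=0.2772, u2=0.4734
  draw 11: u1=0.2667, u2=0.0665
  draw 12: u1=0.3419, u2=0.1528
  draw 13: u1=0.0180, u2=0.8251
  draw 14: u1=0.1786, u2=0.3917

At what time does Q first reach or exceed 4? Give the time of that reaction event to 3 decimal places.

t=0.000: Q=3 S=7 A=5 Y=7
Draw 1: a1=2.471, a2=1.043, a3=8.967, a4=4.710, a5=14.161, a0=31.352; τ=−ln(0.2730)/31.352=0.041 → t=0.041; u2·a0=0.1404·31.352=4.402; a1+a2=3.514 < 4.402 ≤ a1+…+a3=12.481 → R3 fires; Q=4 S=6 A=5 Y=8
Draw 2: a1=2.824, a2=1.192, a3=10.248, a4=6.280, a5=13.872, a0=34.416; τ=−ln(0.9476)/34.416=0.002 → t=0.043; u2·a0=0.7911·34.416=27.226; a1+…+a4=20.544 < 27.226 ≤ a1+…+a5=34.416 → R5 fires; Q=4 S=5 A=7 Y=7
Draw 3: a1=2.471, a2=1.043, a3=8.540, a4=8.792, a5=10.115, a0=30.961; τ=−ln(0.5980)/30.961=0.017 → t=0.060; u2·a0=0.0368·30.961=1.139 ≤ a1=2.471 → R1 fires; Q=4 S=6 A=7 Y=7
Draw 4: a1=2.471, a2=1.043, a3=10.248, a4=8.792, a5=12.138, a0=34.692; τ=−ln(0.9228)/34.692=0.002 → t=0.062; u2·a0=0.6431·34.692=22.310; a1+…+a3=13.762 < 22.310 ≤ a1+…+a4=22.554 → R4 fires; Q=4 S=7 A=6 Y=7
Draw 5: a1=2.471, a2=1.043, a3=11.956, a4=7.536, a5=14.161, a0=37.167; τ=−ln(0.0995)/37.167=0.062 → t=0.124; u2·a0=0.7766·37.167=28.864; a1+…+a4=23.006 < 28.864 ≤ a1+…+a5=37.167 → R5 fires; Q=4 S=6 A=8 Y=6
Draw 6: a1=2.118, a2=0.894, a3=10.248, a4=10.048, a5=10.404, a0=33.712; τ=−ln(0.8771)/33.712=0.004 → t=0.128; u2·a0=0.5904·33.712=19.904; a1+…+a3=13.260 < 19.904 ≤ a1+…+a4=23.308 → R4 fires; Q=4 S=7 A=7 Y=6
Draw 7: a1=2.118, a2=0.894, a3=11.956, a4=8.792, a5=12.138, a0=35.898; τ=−ln(0.4673)/35.898=0.021 → t=0.149; u2·a0=0.3381·35.898=12.137; a1+a2=3.012 < 12.137 ≤ a1+…+a3=14.968 → R3 fires; Q=5 S=6 A=7 Y=7
Draw 8: a1=2.471, a2=1.043, a3=12.810, a4=10.990, a5=12.138, a0=39.452; τ=−ln(0.2741)/39.452=0.033 → t=0.182; u2·a0=0.6577·39.452=25.948; a1+…+a3=16.324 < 25.948 ≤ a1+…+a4=27.314 → R4 fires; Q=5 S=7 A=6 Y=7
Draw 9: a1=2.471, a2=1.043, a3=14.945, a4=9.420, a5=14.161, a0=42.040; τ=−ln(0.5209)/42.040=0.016 → t=0.197; u2·a0=0.2321·42.040=9.757; a1+a2=3.514 < 9.757 ≤ a1+…+a3=18.459 → R3 fires; Q=6 S=6 A=6 Y=8
Draw 10: a1=2.824, a2=1.192, a3=15.372, a4=11.304, a5=13.872, a0=44.564; τ=−ln(0.2772)/44.564=0.029 → t=0.226; u2·a0=0.4734·44.564=21.097; a1+…+a3=19.388 < 21.097 ≤ a1+…+a4=30.692 → R4 fires; Q=6 S=7 A=5 Y=8
Draw 11: a1=2.824, a2=1.192, a3=17.934, a4=9.420, a5=16.184, a0=47.554; τ=−ln(0.2667)/47.554=0.028 → t=0.254; u2·a0=0.0665·47.554=3.162; a1=2.824 < 3.162 ≤ a1+a2=4.016 → R2 fires; Q=8 S=8 A=5 Y=7
Draw 12: a1=2.471, a2=1.043, a3=27.328, a4=12.560, a5=16.184, a0=59.586; τ=−ln(0.3419)/59.586=0.018 → t=0.272; u2·a0=0.1528·59.586=9.105; a1+a2=3.514 < 9.105 ≤ a1+…+a3=30.842 → R3 fires; Q=9 S=7 A=5 Y=8
Draw 13: a1=2.824, a2=1.192, a3=26.901, a4=14.130, a5=16.184, a0=61.231; τ=−ln(0.0180)/61.231=0.066 → t=0.338; u2·a0=0.8251·61.231=50.522; a1+…+a4=45.047 < 50.522 ≤ a1+…+a5=61.231 → R5 fires; Q=9 S=6 A=7 Y=7
Draw 14: a1=2.471, a2=1.043, a3=23.058, a4=19.782, a5=12.138, a0=58.492; τ=−ln(0.1786)/58.492=0.029 → t=0.367 > T=0.35: stop.
Q first becomes ≥ 4 when it reaches 4 at the event at t=0.041.

Threshold first reached at t = 0.041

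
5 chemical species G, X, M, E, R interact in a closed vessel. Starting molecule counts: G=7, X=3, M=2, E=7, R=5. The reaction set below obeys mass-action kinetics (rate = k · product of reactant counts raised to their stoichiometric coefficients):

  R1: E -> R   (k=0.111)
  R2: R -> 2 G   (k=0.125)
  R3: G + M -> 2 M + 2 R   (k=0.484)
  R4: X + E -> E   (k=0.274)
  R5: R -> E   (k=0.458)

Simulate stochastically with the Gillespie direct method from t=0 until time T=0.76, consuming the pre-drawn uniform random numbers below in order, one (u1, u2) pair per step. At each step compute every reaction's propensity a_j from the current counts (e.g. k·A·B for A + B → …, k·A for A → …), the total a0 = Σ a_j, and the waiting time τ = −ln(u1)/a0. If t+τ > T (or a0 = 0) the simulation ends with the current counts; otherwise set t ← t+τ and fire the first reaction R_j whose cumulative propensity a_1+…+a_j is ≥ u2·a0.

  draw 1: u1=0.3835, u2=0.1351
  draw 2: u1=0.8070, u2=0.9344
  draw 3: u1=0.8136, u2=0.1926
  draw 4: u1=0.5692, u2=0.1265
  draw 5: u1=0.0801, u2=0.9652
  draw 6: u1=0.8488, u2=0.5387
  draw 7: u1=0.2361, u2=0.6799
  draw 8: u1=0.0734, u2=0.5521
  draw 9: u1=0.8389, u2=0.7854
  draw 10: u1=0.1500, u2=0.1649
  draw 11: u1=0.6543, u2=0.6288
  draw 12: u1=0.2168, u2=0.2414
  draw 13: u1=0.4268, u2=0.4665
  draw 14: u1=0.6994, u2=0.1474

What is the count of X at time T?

t=0.000: G=7 X=3 M=2 E=7 R=5
Draw 1: a1=0.777, a2=0.625, a3=6.776, a4=5.754, a5=2.290, a0=16.222; τ=−ln(0.3835)/16.222=0.059 → t=0.059; u2·a0=0.1351·16.222=2.192; a1+a2=1.402 < 2.192 ≤ a1+…+a3=8.178 → R3 fires; G=6 X=3 M=3 E=7 R=7
Draw 2: a1=0.777, a2=0.875, a3=8.712, a4=5.754, a5=3.206, a0=19.324; τ=−ln(0.8070)/19.324=0.011 → t=0.070; u2·a0=0.9344·19.324=18.056; a1+…+a4=16.118 < 18.056 ≤ a1+…+a5=19.324 → R5 fires; G=6 X=3 M=3 E=8 R=6
Draw 3: a1=0.888, a2=0.750, a3=8.712, a4=6.576, a5=2.748, a0=19.674; τ=−ln(0.8136)/19.674=0.010 → t=0.081; u2·a0=0.1926·19.674=3.789; a1+a2=1.638 < 3.789 ≤ a1+…+a3=10.350 → R3 fires; G=5 X=3 M=4 E=8 R=8
Draw 4: a1=0.888, a2=1.000, a3=9.680, a4=6.576, a5=3.664, a0=21.808; τ=−ln(0.5692)/21.808=0.026 → t=0.107; u2·a0=0.1265·21.808=2.759; a1+a2=1.888 < 2.759 ≤ a1+…+a3=11.568 → R3 fires; G=4 X=3 M=5 E=8 R=10
Draw 5: a1=0.888, a2=1.250, a3=9.680, a4=6.576, a5=4.580, a0=22.974; τ=−ln(0.0801)/22.974=0.110 → t=0.216; u2·a0=0.9652·22.974=22.175; a1+…+a4=18.394 < 22.175 ≤ a1+…+a5=22.974 → R5 fires; G=4 X=3 M=5 E=9 R=9
Draw 6: a1=0.999, a2=1.125, a3=9.680, a4=7.398, a5=4.122, a0=23.324; τ=−ln(0.8488)/23.324=0.007 → t=0.223; u2·a0=0.5387·23.324=12.565; a1+…+a3=11.804 < 12.565 ≤ a1+…+a4=19.202 → R4 fires; G=4 X=2 M=5 E=9 R=9
Draw 7: a1=0.999, a2=1.125, a3=9.680, a4=4.932, a5=4.122, a0=20.858; τ=−ln(0.2361)/20.858=0.069 → t=0.293; u2·a0=0.6799·20.858=14.181; a1+…+a3=11.804 < 14.181 ≤ a1+…+a4=16.736 → R4 fires; G=4 X=1 M=5 E=9 R=9
Draw 8: a1=0.999, a2=1.125, a3=9.680, a4=2.466, a5=4.122, a0=18.392; τ=−ln(0.0734)/18.392=0.142 → t=0.435; u2·a0=0.5521·18.392=10.154; a1+a2=2.124 < 10.154 ≤ a1+…+a3=11.804 → R3 fires; G=3 X=1 M=6 E=9 R=11
Draw 9: a1=0.999, a2=1.375, a3=8.712, a4=2.466, a5=5.038, a0=18.590; τ=−ln(0.8389)/18.590=0.009 → t=0.444; u2·a0=0.7854·18.590=14.601; a1+…+a4=13.552 < 14.601 ≤ a1+…+a5=18.590 → R5 fires; G=3 X=1 M=6 E=10 R=10
Draw 10: a1=1.110, a2=1.250, a3=8.712, a4=2.740, a5=4.580, a0=18.392; τ=−ln(0.1500)/18.392=0.103 → t=0.547; u2·a0=0.1649·18.392=3.033; a1+a2=2.360 < 3.033 ≤ a1+…+a3=11.072 → R3 fires; G=2 X=1 M=7 E=10 R=12
Draw 11: a1=1.110, a2=1.500, a3=6.776, a4=2.740, a5=5.496, a0=17.622; τ=−ln(0.6543)/17.622=0.024 → t=0.571; u2·a0=0.6288·17.622=11.081; a1+…+a3=9.386 < 11.081 ≤ a1+…+a4=12.126 → R4 fires; G=2 X=0 M=7 E=10 R=12
Draw 12: a1=1.110, a2=1.500, a3=6.776, a4=0.000, a5=5.496, a0=14.882; τ=−ln(0.2168)/14.882=0.103 → t=0.674; u2·a0=0.2414·14.882=3.593; a1+a2=2.610 < 3.593 ≤ a1+…+a3=9.386 → R3 fires; G=1 X=0 M=8 E=10 R=14
Draw 13: a1=1.110, a2=1.750, a3=3.872, a4=0.000, a5=6.412, a0=13.144; τ=−ln(0.4268)/13.144=0.065 → t=0.739; u2·a0=0.4665·13.144=6.132; a1+a2=2.860 < 6.132 ≤ a1+…+a3=6.732 → R3 fires; G=0 X=0 M=9 E=10 R=16
Draw 14: a1=1.110, a2=2.000, a3=0.000, a4=0.000, a5=7.328, a0=10.438; τ=−ln(0.6994)/10.438=0.034 → t=0.773 > T=0.76: stop.
Read off X at T=0.76: 0

X at T = 0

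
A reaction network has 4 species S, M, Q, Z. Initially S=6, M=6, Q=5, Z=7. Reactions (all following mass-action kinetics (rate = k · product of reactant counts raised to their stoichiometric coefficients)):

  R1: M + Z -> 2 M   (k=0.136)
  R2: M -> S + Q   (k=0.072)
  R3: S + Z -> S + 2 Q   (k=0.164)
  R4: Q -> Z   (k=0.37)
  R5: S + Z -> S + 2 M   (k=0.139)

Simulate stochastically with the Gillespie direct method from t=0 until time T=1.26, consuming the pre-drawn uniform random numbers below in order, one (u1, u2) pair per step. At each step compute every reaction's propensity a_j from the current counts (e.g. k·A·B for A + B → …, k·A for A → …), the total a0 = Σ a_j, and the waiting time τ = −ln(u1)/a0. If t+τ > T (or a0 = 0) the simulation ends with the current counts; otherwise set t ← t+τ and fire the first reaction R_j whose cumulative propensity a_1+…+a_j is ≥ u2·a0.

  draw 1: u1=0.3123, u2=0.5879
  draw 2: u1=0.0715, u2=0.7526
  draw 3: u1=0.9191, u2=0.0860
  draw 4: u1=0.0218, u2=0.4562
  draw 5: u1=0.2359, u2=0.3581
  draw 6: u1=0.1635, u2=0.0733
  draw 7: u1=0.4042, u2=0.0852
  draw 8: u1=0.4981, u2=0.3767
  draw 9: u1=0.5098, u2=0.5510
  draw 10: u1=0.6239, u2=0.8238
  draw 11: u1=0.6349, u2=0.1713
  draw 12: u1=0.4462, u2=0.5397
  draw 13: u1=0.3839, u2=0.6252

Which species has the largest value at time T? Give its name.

t=0.000: S=6 M=6 Q=5 Z=7
Draw 1: a1=5.712, a2=0.432, a3=6.888, a4=1.850, a5=5.838, a0=20.720; τ=−ln(0.3123)/20.720=0.056 → t=0.056; u2·a0=0.5879·20.720=12.181; a1+a2=6.144 < 12.181 ≤ a1+…+a3=13.032 → R3 fires; S=6 M=6 Q=7 Z=6
Draw 2: a1=4.896, a2=0.432, a3=5.904, a4=2.590, a5=5.004, a0=18.826; τ=−ln(0.0715)/18.826=0.140 → t=0.196; u2·a0=0.7526·18.826=14.168; a1+…+a4=13.822 < 14.168 ≤ a1+…+a5=18.826 → R5 fires; S=6 M=8 Q=7 Z=5
Draw 3: a1=5.440, a2=0.576, a3=4.920, a4=2.590, a5=4.170, a0=17.696; τ=−ln(0.9191)/17.696=0.005 → t=0.201; u2·a0=0.0860·17.696=1.522 ≤ a1=5.440 → R1 fires; S=6 M=9 Q=7 Z=4
Draw 4: a1=4.896, a2=0.648, a3=3.936, a4=2.590, a5=3.336, a0=15.406; τ=−ln(0.0218)/15.406=0.248 → t=0.449; u2·a0=0.4562·15.406=7.028; a1+a2=5.544 < 7.028 ≤ a1+…+a3=9.480 → R3 fires; S=6 M=9 Q=9 Z=3
Draw 5: a1=3.672, a2=0.648, a3=2.952, a4=3.330, a5=2.502, a0=13.104; τ=−ln(0.2359)/13.104=0.110 → t=0.560; u2·a0=0.3581·13.104=4.693; a1+a2=4.320 < 4.693 ≤ a1+…+a3=7.272 → R3 fires; S=6 M=9 Q=11 Z=2
Draw 6: a1=2.448, a2=0.648, a3=1.968, a4=4.070, a5=1.668, a0=10.802; τ=−ln(0.1635)/10.802=0.168 → t=0.727; u2·a0=0.0733·10.802=0.792 ≤ a1=2.448 → R1 fires; S=6 M=10 Q=11 Z=1
Draw 7: a1=1.360, a2=0.720, a3=0.984, a4=4.070, a5=0.834, a0=7.968; τ=−ln(0.4042)/7.968=0.114 → t=0.841; u2·a0=0.0852·7.968=0.679 ≤ a1=1.360 → R1 fires; S=6 M=11 Q=11 Z=0
Draw 8: a1=0.000, a2=0.792, a3=0.000, a4=4.070, a5=0.000, a0=4.862; τ=−ln(0.4981)/4.862=0.143 → t=0.984; u2·a0=0.3767·4.862=1.832; a1+…+a3=0.792 < 1.832 ≤ a1+…+a4=4.862 → R4 fires; S=6 M=11 Q=10 Z=1
Draw 9: a1=1.496, a2=0.792, a3=0.984, a4=3.700, a5=0.834, a0=7.806; τ=−ln(0.5098)/7.806=0.086 → t=1.071; u2·a0=0.5510·7.806=4.301; a1+…+a3=3.272 < 4.301 ≤ a1+…+a4=6.972 → R4 fires; S=6 M=11 Q=9 Z=2
Draw 10: a1=2.992, a2=0.792, a3=1.968, a4=3.330, a5=1.668, a0=10.750; τ=−ln(0.6239)/10.750=0.044 → t=1.114; u2·a0=0.8238·10.750=8.856; a1+…+a3=5.752 < 8.856 ≤ a1+…+a4=9.082 → R4 fires; S=6 M=11 Q=8 Z=3
Draw 11: a1=4.488, a2=0.792, a3=2.952, a4=2.960, a5=2.502, a0=13.694; τ=−ln(0.6349)/13.694=0.033 → t=1.148; u2·a0=0.1713·13.694=2.346 ≤ a1=4.488 → R1 fires; S=6 M=12 Q=8 Z=2
Draw 12: a1=3.264, a2=0.864, a3=1.968, a4=2.960, a5=1.668, a0=10.724; τ=−ln(0.4462)/10.724=0.075 → t=1.223; u2·a0=0.5397·10.724=5.788; a1+a2=4.128 < 5.788 ≤ a1+…+a3=6.096 → R3 fires; S=6 M=12 Q=10 Z=1
Draw 13: a1=1.632, a2=0.864, a3=0.984, a4=3.700, a5=0.834, a0=8.014; τ=−ln(0.3839)/8.014=0.119 → t=1.342 > T=1.26: stop.
At T=1.26: S=6 M=12 Q=10 Z=1; the largest is M.

Dominant species at T: M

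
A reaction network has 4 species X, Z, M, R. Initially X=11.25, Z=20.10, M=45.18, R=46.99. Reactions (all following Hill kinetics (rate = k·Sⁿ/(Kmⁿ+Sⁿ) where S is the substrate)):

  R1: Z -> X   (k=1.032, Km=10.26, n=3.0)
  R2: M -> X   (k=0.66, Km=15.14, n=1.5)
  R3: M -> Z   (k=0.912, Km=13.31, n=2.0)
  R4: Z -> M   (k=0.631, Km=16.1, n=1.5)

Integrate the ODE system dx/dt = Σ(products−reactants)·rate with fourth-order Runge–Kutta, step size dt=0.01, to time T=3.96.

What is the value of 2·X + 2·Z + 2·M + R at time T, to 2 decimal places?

Check how each reaction changes W = 2·X + 2·Z + 2·M + R (weight of products minus weight of reactants):
R1: Z -> X: (2·1) − (2·1) = 2 − 2 = 0
R2: M -> X: (2·1) − (2·1) = 2 − 2 = 0
R3: M -> Z: (2·1) − (2·1) = 2 − 2 = 0
R4: Z -> M: (2·1) − (2·1) = 2 − 2 = 0
Every reaction leaves W unchanged, so W is conserved and no simulation is needed: W(T) = W(0) = 2·11.25 + 2·20.10 + 2·45.18 + 46.99 = 200.05

Value at T = 200.05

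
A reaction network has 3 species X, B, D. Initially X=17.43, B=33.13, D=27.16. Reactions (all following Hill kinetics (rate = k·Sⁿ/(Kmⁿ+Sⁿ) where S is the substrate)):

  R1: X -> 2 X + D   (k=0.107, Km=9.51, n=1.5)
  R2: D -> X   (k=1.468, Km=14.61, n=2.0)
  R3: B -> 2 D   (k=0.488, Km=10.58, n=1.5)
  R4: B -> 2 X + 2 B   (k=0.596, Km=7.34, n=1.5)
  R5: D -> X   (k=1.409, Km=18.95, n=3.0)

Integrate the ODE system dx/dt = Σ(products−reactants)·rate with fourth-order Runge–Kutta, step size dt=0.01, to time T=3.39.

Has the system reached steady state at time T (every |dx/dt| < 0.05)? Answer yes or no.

RK4 with dt=0.01: 339 steps to T=3.39. Trajectory (selected grid times):
t=0.00: X=17.43 B=33.13 D=27.16
t=0.38: X=18.70 B=33.18 D=26.68
t=0.75: X=19.92 B=33.22 D=26.21
t=1.13: X=21.17 B=33.27 D=25.75
t=1.51: X=22.42 B=33.32 D=25.30
t=1.88: X=23.62 B=33.37 D=24.86
t=2.26: X=24.84 B=33.42 D=24.43
t=2.64: X=26.06 B=33.46 D=24.01
t=3.01: X=27.23 B=33.51 D=23.61
t=3.39: X=28.43 B=33.56 D=23.20
Rates at T: R1=0.0897, R2=1.0512, R3=0.4146, R4=0.5407, R5=0.9121
dx/dt at T (Σ net stoichiometry × rate): X=+3.1344, B=+0.1261, D=-1.0445
Largest |dx/dt| is |+3.1344| (X) ≥ 0.05 → not steady.

Steady state at T: no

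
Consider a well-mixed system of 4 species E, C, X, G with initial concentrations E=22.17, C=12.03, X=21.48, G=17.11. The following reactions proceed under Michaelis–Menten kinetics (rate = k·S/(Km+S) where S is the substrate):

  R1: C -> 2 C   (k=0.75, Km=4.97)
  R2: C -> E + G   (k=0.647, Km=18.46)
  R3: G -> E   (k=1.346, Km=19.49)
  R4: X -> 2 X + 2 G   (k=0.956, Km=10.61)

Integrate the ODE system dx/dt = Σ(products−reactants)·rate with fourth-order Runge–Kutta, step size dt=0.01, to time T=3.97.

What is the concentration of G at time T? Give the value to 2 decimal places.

G at T = 20.70

RK4 with dt=0.01: 397 steps to T=3.97. Trajectory (selected grid times):
t=0.00: E=22.17 C=12.03 X=21.48 G=17.11
t=0.44: E=22.56 C=12.15 X=21.76 G=17.51
t=0.88: E=22.96 C=12.27 X=22.05 G=17.91
t=1.32: E=23.36 C=12.39 X=22.33 G=18.30
t=1.76: E=23.76 C=12.51 X=22.62 G=18.70
t=2.21: E=24.18 C=12.64 X=22.91 G=19.11
t=2.65: E=24.59 C=12.76 X=23.20 G=19.51
t=3.09: E=25.00 C=12.88 X=23.49 G=19.90
t=3.53: E=25.42 C=13.00 X=23.78 G=20.30
t=3.97: E=25.84 C=13.12 X=24.07 G=20.70
Read off G at T=3.97: 20.70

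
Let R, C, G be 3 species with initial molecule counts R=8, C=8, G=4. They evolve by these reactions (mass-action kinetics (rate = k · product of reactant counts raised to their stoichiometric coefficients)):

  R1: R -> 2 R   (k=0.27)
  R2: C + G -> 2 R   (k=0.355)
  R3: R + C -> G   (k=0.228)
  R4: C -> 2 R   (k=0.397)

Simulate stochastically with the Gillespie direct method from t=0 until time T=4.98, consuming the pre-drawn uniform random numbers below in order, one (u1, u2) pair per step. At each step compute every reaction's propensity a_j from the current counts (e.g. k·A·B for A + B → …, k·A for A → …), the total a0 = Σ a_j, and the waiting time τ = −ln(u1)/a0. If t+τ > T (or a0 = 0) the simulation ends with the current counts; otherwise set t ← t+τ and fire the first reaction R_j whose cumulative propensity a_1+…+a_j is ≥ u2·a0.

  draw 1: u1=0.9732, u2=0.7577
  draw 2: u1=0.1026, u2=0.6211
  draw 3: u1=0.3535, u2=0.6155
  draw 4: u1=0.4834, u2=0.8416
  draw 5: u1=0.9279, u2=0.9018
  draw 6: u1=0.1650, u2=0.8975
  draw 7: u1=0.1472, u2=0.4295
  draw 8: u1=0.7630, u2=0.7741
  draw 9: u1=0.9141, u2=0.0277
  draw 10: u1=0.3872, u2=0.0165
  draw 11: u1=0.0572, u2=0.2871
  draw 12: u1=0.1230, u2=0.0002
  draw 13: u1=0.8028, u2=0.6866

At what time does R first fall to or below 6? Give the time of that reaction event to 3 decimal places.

t=0.000: R=8 C=8 G=4
Draw 1: a1=2.160, a2=11.360, a3=14.592, a4=3.176, a0=31.288; τ=−ln(0.9732)/31.288=0.001 → t=0.001; u2·a0=0.7577·31.288=23.707; a1+a2=13.520 < 23.707 ≤ a1+…+a3=28.112 → R3 fires; R=7 C=7 G=5
Draw 2: a1=1.890, a2=12.425, a3=11.172, a4=2.779, a0=28.266; τ=−ln(0.1026)/28.266=0.081 → t=0.081; u2·a0=0.6211·28.266=17.556; a1+a2=14.315 < 17.556 ≤ a1+…+a3=25.487 → R3 fires; R=6 C=6 G=6
Draw 3: a1=1.620, a2=12.780, a3=8.208, a4=2.382, a0=24.990; τ=−ln(0.3535)/24.990=0.042 → t=0.123; u2·a0=0.6155·24.990=15.381; a1+a2=14.400 < 15.381 ≤ a1+…+a3=22.608 → R3 fires; R=5 C=5 G=7
Draw 4: a1=1.350, a2=12.425, a3=5.700, a4=1.985, a0=21.460; τ=−ln(0.4834)/21.460=0.034 → t=0.157; u2·a0=0.8416·21.460=18.061; a1+a2=13.775 < 18.061 ≤ a1+…+a3=19.475 → R3 fires; R=4 C=4 G=8
Draw 5: a1=1.080, a2=11.360, a3=3.648, a4=1.588, a0=17.676; τ=−ln(0.9279)/17.676=0.004 → t=0.161; u2·a0=0.9018·17.676=15.940; a1+a2=12.440 < 15.940 ≤ a1+…+a3=16.088 → R3 fires; R=3 C=3 G=9
Draw 6: a1=0.810, a2=9.585, a3=2.052, a4=1.191, a0=13.638; τ=−ln(0.1650)/13.638=0.132 → t=0.293; u2·a0=0.8975·13.638=12.240; a1+a2=10.395 < 12.240 ≤ a1+…+a3=12.447 → R3 fires; R=2 C=2 G=10
Draw 7: a1=0.540, a2=7.100, a3=0.912, a4=0.794, a0=9.346; τ=−ln(0.1472)/9.346=0.205 → t=0.498; u2·a0=0.4295·9.346=4.014; a1=0.540 < 4.014 ≤ a1+a2=7.640 → R2 fires; R=4 C=1 G=9
Draw 8: a1=1.080, a2=3.195, a3=0.912, a4=0.397, a0=5.584; τ=−ln(0.7630)/5.584=0.048 → t=0.547; u2·a0=0.7741·5.584=4.323; a1+a2=4.275 < 4.323 ≤ a1+…+a3=5.187 → R3 fires; R=3 C=0 G=10
Draw 9: a1=0.810, a2=0.000, a3=0.000, a4=0.000, a0=0.810; τ=−ln(0.9141)/0.810=0.111 → t=0.658; u2·a0=0.0277·0.810=0.022 ≤ a1=0.810 → R1 fires; R=4 C=0 G=10
Draw 10: a1=1.080, a2=0.000, a3=0.000, a4=0.000, a0=1.080; τ=−ln(0.3872)/1.080=0.879 → t=1.536; u2·a0=0.0165·1.080=0.018 ≤ a1=1.080 → R1 fires; R=5 C=0 G=10
Draw 11: a1=1.350, a2=0.000, a3=0.000, a4=0.000, a0=1.350; τ=−ln(0.0572)/1.350=2.119 → t=3.656; u2·a0=0.2871·1.350=0.388 ≤ a1=1.350 → R1 fires; R=6 C=0 G=10
Draw 12: a1=1.620, a2=0.000, a3=0.000, a4=0.000, a0=1.620; τ=−ln(0.1230)/1.620=1.294 → t=4.949; u2·a0=0.0002·1.620=0.000 ≤ a1=1.620 → R1 fires; R=7 C=0 G=10
Draw 13: a1=1.890, a2=0.000, a3=0.000, a4=0.000, a0=1.890; τ=−ln(0.8028)/1.890=0.116 → t=5.065 > T=4.98: stop.
R first becomes ≤ 6 when it reaches 6 at the event at t=0.081.

Threshold first reached at t = 0.081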